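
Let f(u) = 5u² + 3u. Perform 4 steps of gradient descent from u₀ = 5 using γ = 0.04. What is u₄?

f′(u) = 10u + 3
u₁ = 5 − 0.04·53 = 2.88
u₂ = 2.88 − 0.04·31.8 = 1.608
u₃ = 1.608 − 0.04·19.08 = 0.8448
u₄ = 0.8448 − 0.04·11.448 = 0.38688

0.38688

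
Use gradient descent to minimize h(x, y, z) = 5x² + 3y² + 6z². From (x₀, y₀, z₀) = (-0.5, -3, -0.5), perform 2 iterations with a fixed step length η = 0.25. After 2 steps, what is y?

-0.75

∇h = (10x, 6y, 12z)
(x₁, y₁, z₁) = (-0.5, -3, -0.5) − 0.25·(-5, -18, -6) = (0.75, 1.5, 1)
(x₂, y₂, z₂) = (0.75, 1.5, 1) − 0.25·(7.5, 9, 12) = (-1.125, -0.75, -2)
y = -0.75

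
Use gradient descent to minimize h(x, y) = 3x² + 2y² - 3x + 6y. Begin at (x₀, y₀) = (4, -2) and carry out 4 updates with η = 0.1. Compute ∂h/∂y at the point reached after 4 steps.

∇h = (6x - 3, 4y + 6)
(x₁, y₁) = (4, -2) − 0.1·(21, -2) = (1.9, -1.8)
(x₂, y₂) = (1.9, -1.8) − 0.1·(8.4, -1.2) = (1.06, -1.68)
(x₃, y₃) = (1.06, -1.68) − 0.1·(3.36, -0.72) = (0.724, -1.608)
(x₄, y₄) = (0.724, -1.608) − 0.1·(1.344, -0.432) = (0.5896, -1.5648)
∂h/∂y at (0.5896, -1.5648) = -0.2592

-0.2592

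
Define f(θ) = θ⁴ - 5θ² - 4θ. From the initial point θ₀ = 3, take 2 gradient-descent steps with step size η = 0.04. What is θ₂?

0.21598976

f′(θ) = 4θ³ - 10θ - 4
θ₁ = 3 − 0.04·74 = 0.04
θ₂ = 0.04 − 0.04·(-4.399744) = 0.21598976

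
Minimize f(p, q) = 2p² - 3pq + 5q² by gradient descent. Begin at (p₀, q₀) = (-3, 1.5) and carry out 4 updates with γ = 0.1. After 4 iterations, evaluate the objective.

0.5041308375

∇f = (4p - 3q, -3p + 10q)
(p₁, q₁) = (-3, 1.5) − 0.1·(-16.5, 24) = (-1.35, -0.9)
(p₂, q₂) = (-1.35, -0.9) − 0.1·(-2.7, -4.95) = (-1.08, -0.405)
(p₃, q₃) = (-1.08, -0.405) − 0.1·(-3.105, -0.81) = (-0.7695, -0.324)
(p₄, q₄) = (-0.7695, -0.324) − 0.1·(-2.106, -0.9315) = (-0.5589, -0.23085)
f(-0.5589, -0.23085) = 0.5041308375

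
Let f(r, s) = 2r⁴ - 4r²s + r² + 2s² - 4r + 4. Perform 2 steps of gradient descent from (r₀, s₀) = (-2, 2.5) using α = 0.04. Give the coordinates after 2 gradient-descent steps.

(-1.01425664, 2.384544)

∇f = (8r³ - 8rs + 2r - 4, -4r² + 4s)
(r₁, s₁) = (-2, 2.5) − 0.04·(-32, -6) = (-0.72, 2.74)
(r₂, s₂) = (-0.72, 2.74) − 0.04·(7.356416, 8.8864) = (-1.01425664, 2.384544)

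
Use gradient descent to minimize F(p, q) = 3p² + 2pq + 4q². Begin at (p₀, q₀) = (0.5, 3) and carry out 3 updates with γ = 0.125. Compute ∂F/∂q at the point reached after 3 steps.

∇F = (6p + 2q, 2p + 8q)
(p₁, q₁) = (0.5, 3) − 0.125·(9, 25) = (-0.625, -0.125)
(p₂, q₂) = (-0.625, -0.125) − 0.125·(-4, -2.25) = (-0.125, 0.15625)
(p₃, q₃) = (-0.125, 0.15625) − 0.125·(-0.4375, 1) = (-0.0703125, 0.03125)
∂F/∂q at (-0.0703125, 0.03125) = 0.109375

0.109375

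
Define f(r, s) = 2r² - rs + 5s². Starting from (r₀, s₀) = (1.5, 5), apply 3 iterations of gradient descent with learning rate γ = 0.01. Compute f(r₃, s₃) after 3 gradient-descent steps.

∇f = (4r - s, -r + 10s)
Step 1: at (1.5, 5), ∇f = (1, 48.5) → (1.5, 5) − 0.01·(1, 48.5) = (1.49, 4.515)
Step 2: at (1.49, 4.515), ∇f = (1.445, 43.66) → (1.49, 4.515) − 0.01·(1.445, 43.66) = (1.47555, 4.0784)
Step 3: at (1.47555, 4.0784), ∇f = (1.8238, 39.30845) → (1.47555, 4.0784) − 0.01·(1.8238, 39.30845) = (1.457312, 3.6853155)
f(1.457312, 3.6853155) = 66.78461370145325

66.78461370145325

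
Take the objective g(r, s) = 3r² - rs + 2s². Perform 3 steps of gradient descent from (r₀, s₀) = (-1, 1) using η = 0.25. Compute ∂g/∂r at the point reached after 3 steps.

∇g = (6r - s, -r + 4s)
Step 1: at (-1, 1), ∇g = (-7, 5) → (-1, 1) − 0.25·(-7, 5) = (0.75, -0.25)
Step 2: at (0.75, -0.25), ∇g = (4.75, -1.75) → (0.75, -0.25) − 0.25·(4.75, -1.75) = (-0.4375, 0.1875)
Step 3: at (-0.4375, 0.1875), ∇g = (-2.8125, 1.1875) → (-0.4375, 0.1875) − 0.25·(-2.8125, 1.1875) = (0.265625, -0.109375)
∂g/∂r at (0.265625, -0.109375) = 1.703125

1.703125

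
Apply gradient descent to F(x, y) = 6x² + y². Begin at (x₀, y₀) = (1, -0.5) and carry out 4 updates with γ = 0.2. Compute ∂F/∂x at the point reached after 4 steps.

∇F = (12x, 2y)
Step 1: at (1, -0.5), ∇F = (12, -1) → (1, -0.5) − 0.2·(12, -1) = (-1.4, -0.3)
Step 2: at (-1.4, -0.3), ∇F = (-16.8, -0.6) → (-1.4, -0.3) − 0.2·(-16.8, -0.6) = (1.96, -0.18)
Step 3: at (1.96, -0.18), ∇F = (23.52, -0.36) → (1.96, -0.18) − 0.2·(23.52, -0.36) = (-2.744, -0.108)
Step 4: at (-2.744, -0.108), ∇F = (-32.928, -0.216) → (-2.744, -0.108) − 0.2·(-32.928, -0.216) = (3.8416, -0.0648)
∂F/∂x at (3.8416, -0.0648) = 46.0992

46.0992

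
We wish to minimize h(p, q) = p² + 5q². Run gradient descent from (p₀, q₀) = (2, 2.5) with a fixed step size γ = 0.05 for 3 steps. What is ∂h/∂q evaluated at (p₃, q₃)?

3.125

∇h = (2p, 10q)
Step 1: at (2, 2.5), ∇h = (4, 25) → (2, 2.5) − 0.05·(4, 25) = (1.8, 1.25)
Step 2: at (1.8, 1.25), ∇h = (3.6, 12.5) → (1.8, 1.25) − 0.05·(3.6, 12.5) = (1.62, 0.625)
Step 3: at (1.62, 0.625), ∇h = (3.24, 6.25) → (1.62, 0.625) − 0.05·(3.24, 6.25) = (1.458, 0.3125)
∂h/∂q at (1.458, 0.3125) = 3.125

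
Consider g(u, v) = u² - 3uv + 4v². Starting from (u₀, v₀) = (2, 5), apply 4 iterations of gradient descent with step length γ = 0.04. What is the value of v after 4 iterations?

∇g = (2u - 3v, -3u + 8v)
(u₁, v₁) = (2, 5) − 0.04·(-11, 34) = (2.44, 3.64)
(u₂, v₂) = (2.44, 3.64) − 0.04·(-6.04, 21.8) = (2.6816, 2.768)
(u₃, v₃) = (2.6816, 2.768) − 0.04·(-2.9408, 14.0992) = (2.799232, 2.204032)
(u₄, v₄) = (2.799232, 2.204032) − 0.04·(-1.013632, 9.23456) = (2.83977728, 1.8346496)
v = 1.8346496

1.8346496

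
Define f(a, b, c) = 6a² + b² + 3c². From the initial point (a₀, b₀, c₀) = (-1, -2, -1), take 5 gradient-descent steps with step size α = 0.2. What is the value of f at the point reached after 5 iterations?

173.5769797632

∇f = (12a, 2b, 6c)
Step 1: at (-1, -2, -1), ∇f = (-12, -4, -6) → (-1, -2, -1) − 0.2·(-12, -4, -6) = (1.4, -1.2, 0.2)
Step 2: at (1.4, -1.2, 0.2), ∇f = (16.8, -2.4, 1.2) → (1.4, -1.2, 0.2) − 0.2·(16.8, -2.4, 1.2) = (-1.96, -0.72, -0.04)
Step 3: at (-1.96, -0.72, -0.04), ∇f = (-23.52, -1.44, -0.24) → (-1.96, -0.72, -0.04) − 0.2·(-23.52, -1.44, -0.24) = (2.744, -0.432, 0.008)
Step 4: at (2.744, -0.432, 0.008), ∇f = (32.928, -0.864, 0.048) → (2.744, -0.432, 0.008) − 0.2·(32.928, -0.864, 0.048) = (-3.8416, -0.2592, -0.0016)
Step 5: at (-3.8416, -0.2592, -0.0016), ∇f = (-46.0992, -0.5184, -0.0096) → (-3.8416, -0.2592, -0.0016) − 0.2·(-46.0992, -0.5184, -0.0096) = (5.37824, -0.15552, 0.00032)
f(5.37824, -0.15552, 0.00032) = 173.5769797632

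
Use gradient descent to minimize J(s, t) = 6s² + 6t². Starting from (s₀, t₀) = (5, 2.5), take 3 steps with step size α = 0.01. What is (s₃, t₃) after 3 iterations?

(3.40736, 1.70368)

∇J = (12s, 12t)
(s₁, t₁) = (5, 2.5) − 0.01·(60, 30) = (4.4, 2.2)
(s₂, t₂) = (4.4, 2.2) − 0.01·(52.8, 26.4) = (3.872, 1.936)
(s₃, t₃) = (3.872, 1.936) − 0.01·(46.464, 23.232) = (3.40736, 1.70368)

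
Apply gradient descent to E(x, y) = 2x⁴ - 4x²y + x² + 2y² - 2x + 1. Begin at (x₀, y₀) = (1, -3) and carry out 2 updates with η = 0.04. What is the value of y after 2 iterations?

∇E = (8x³ - 8xy + 2x - 2, -4x² + 4y)
(x₁, y₁) = (1, -3) − 0.04·(32, -16) = (-0.28, -2.36)
(x₂, y₂) = (-0.28, -2.36) − 0.04·(-8.022016, -9.7536) = (0.04088064, -1.969856)
y = -1.969856

-1.969856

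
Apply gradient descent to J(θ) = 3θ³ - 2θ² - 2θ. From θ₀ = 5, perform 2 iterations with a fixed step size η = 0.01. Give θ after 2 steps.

2.314919

J′(θ) = 9θ² - 4θ - 2
Step 1: J′(5) = 203; θ₁ = 5 − 0.01·203 = 2.97
Step 2: J′(2.97) = 65.5081; θ₂ = 2.97 − 0.01·65.5081 = 2.314919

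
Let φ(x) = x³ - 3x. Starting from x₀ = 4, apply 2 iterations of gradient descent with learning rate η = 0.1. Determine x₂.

-0.275

φ′(x) = 3x² - 3
x₁ = 4 − 0.1·45 = -0.5
x₂ = -0.5 − 0.1·(-2.25) = -0.275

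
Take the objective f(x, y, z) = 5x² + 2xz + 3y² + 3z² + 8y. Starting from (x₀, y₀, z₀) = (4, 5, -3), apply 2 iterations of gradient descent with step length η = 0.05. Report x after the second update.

1.4

∇f = (10x + 2z, 6y + 8, 2x + 6z)
Step 1: at (4, 5, -3), ∇f = (34, 38, -10) → (4, 5, -3) − 0.05·(34, 38, -10) = (2.3, 3.1, -2.5)
Step 2: at (2.3, 3.1, -2.5), ∇f = (18, 26.6, -10.4) → (2.3, 3.1, -2.5) − 0.05·(18, 26.6, -10.4) = (1.4, 1.77, -1.98)
x = 1.4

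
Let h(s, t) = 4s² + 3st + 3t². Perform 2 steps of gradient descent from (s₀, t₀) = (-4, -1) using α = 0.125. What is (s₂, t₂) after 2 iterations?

∇h = (8s + 3t, 3s + 6t)
Step 1: at (-4, -1), ∇h = (-35, -18) → (-4, -1) − 0.125·(-35, -18) = (0.375, 1.25)
Step 2: at (0.375, 1.25), ∇h = (6.75, 8.625) → (0.375, 1.25) − 0.125·(6.75, 8.625) = (-0.46875, 0.171875)

(-0.46875, 0.171875)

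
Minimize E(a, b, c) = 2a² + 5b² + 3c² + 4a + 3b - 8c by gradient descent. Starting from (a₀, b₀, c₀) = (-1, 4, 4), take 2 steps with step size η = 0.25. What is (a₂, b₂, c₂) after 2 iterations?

∇E = (4a + 4, 10b + 3, 6c - 8)
(a₁, b₁, c₁) = (-1, 4, 4) − 0.25·(0, 43, 16) = (-1, -6.75, 0)
(a₂, b₂, c₂) = (-1, -6.75, 0) − 0.25·(0, -64.5, -8) = (-1, 9.375, 2)

(-1, 9.375, 2)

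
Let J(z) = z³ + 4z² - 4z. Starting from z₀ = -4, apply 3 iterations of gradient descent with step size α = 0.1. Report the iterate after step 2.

-8.752

J′(z) = 3z² + 8z - 4
z₁ = -4 − 0.1·12 = -5.2
z₂ = -5.2 − 0.1·35.52 = -8.752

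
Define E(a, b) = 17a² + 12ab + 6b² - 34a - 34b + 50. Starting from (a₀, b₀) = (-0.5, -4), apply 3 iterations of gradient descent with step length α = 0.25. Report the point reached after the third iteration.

∇E = (34a + 12b - 34, 12a + 12b - 34)
Step 1: at (-0.5, -4), ∇E = (-99, -88) → (-0.5, -4) − 0.25·(-99, -88) = (24.25, 18)
Step 2: at (24.25, 18), ∇E = (1006.5, 473) → (24.25, 18) − 0.25·(1006.5, 473) = (-227.375, -100.25)
Step 3: at (-227.375, -100.25), ∇E = (-8967.75, -3965.5) → (-227.375, -100.25) − 0.25·(-8967.75, -3965.5) = (2014.5625, 891.125)

(2014.5625, 891.125)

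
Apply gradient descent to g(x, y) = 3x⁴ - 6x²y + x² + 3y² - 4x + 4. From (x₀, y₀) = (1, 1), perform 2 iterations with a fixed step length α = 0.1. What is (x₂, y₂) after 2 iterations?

∇g = (12x³ - 12xy + 2x - 4, -6x² + 6y)
Step 1: at (1, 1), ∇g = (-2, 0) → (1, 1) − 0.1·(-2, 0) = (1.2, 1)
Step 2: at (1.2, 1), ∇g = (4.736, -2.64) → (1.2, 1) − 0.1·(4.736, -2.64) = (0.7264, 1.264)

(0.7264, 1.264)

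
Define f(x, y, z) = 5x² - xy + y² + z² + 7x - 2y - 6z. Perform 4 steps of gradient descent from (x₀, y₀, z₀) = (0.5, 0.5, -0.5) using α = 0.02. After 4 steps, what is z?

0.02728704

∇f = (10x - y + 7, -x + 2y - 2, 2z - 6)
Step 1: at (0.5, 0.5, -0.5), ∇f = (11.5, -1.5, -7) → (0.5, 0.5, -0.5) − 0.02·(11.5, -1.5, -7) = (0.27, 0.53, -0.36)
Step 2: at (0.27, 0.53, -0.36), ∇f = (9.17, -1.21, -6.72) → (0.27, 0.53, -0.36) − 0.02·(9.17, -1.21, -6.72) = (0.0866, 0.5542, -0.2256)
Step 3: at (0.0866, 0.5542, -0.2256), ∇f = (7.3118, -0.9782, -6.4512) → (0.0866, 0.5542, -0.2256) − 0.02·(7.3118, -0.9782, -6.4512) = (-0.059636, 0.573764, -0.096576)
Step 4: at (-0.059636, 0.573764, -0.096576), ∇f = (5.829876, -0.792836, -6.193152) → (-0.059636, 0.573764, -0.096576) − 0.02·(5.829876, -0.792836, -6.193152) = (-0.17623352, 0.58962072, 0.02728704)
z = 0.02728704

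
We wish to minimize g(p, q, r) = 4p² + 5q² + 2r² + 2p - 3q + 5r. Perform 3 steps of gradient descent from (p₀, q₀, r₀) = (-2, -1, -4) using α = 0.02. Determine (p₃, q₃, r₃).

(-1.287232, -0.3656, -3.391392)

∇g = (8p + 2, 10q - 3, 4r + 5)
Step 1: at (-2, -1, -4), ∇g = (-14, -13, -11) → (-2, -1, -4) − 0.02·(-14, -13, -11) = (-1.72, -0.74, -3.78)
Step 2: at (-1.72, -0.74, -3.78), ∇g = (-11.76, -10.4, -10.12) → (-1.72, -0.74, -3.78) − 0.02·(-11.76, -10.4, -10.12) = (-1.4848, -0.532, -3.5776)
Step 3: at (-1.4848, -0.532, -3.5776), ∇g = (-9.8784, -8.32, -9.3104) → (-1.4848, -0.532, -3.5776) − 0.02·(-9.8784, -8.32, -9.3104) = (-1.287232, -0.3656, -3.391392)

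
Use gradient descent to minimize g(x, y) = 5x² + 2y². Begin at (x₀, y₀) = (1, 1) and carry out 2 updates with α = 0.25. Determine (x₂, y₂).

(2.25, 0)

∇g = (10x, 4y)
(x₁, y₁) = (1, 1) − 0.25·(10, 4) = (-1.5, 0)
(x₂, y₂) = (-1.5, 0) − 0.25·(-15, 0) = (2.25, 0)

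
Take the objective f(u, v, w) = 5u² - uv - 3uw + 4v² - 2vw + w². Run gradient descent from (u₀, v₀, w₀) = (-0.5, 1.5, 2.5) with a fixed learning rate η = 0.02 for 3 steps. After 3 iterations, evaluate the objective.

4.046904970048

∇f = (10u - v - 3w, -u + 8v - 2w, -3u - 2v + 2w)
Step 1: at (-0.5, 1.5, 2.5), ∇f = (-14, 7.5, 3.5) → (-0.5, 1.5, 2.5) − 0.02·(-14, 7.5, 3.5) = (-0.22, 1.35, 2.43)
Step 2: at (-0.22, 1.35, 2.43), ∇f = (-10.84, 6.16, 2.82) → (-0.22, 1.35, 2.43) − 0.02·(-10.84, 6.16, 2.82) = (-0.0032, 1.2268, 2.3736)
Step 3: at (-0.0032, 1.2268, 2.3736), ∇f = (-8.3796, 5.0704, 2.3032) → (-0.0032, 1.2268, 2.3736) − 0.02·(-8.3796, 5.0704, 2.3032) = (0.164392, 1.125392, 2.327536)
f(0.164392, 1.125392, 2.327536) = 4.046904970048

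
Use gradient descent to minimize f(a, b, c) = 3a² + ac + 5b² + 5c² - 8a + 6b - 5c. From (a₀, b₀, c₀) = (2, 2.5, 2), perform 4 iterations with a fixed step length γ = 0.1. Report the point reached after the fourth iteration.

∇f = (6a + c - 8, 10b + 6, a + 10c - 5)
Step 1: at (2, 2.5, 2), ∇f = (6, 31, 17) → (2, 2.5, 2) − 0.1·(6, 31, 17) = (1.4, -0.6, 0.3)
Step 2: at (1.4, -0.6, 0.3), ∇f = (0.7, 0, -0.6) → (1.4, -0.6, 0.3) − 0.1·(0.7, 0, -0.6) = (1.33, -0.6, 0.36)
Step 3: at (1.33, -0.6, 0.36), ∇f = (0.34, 0, -0.07) → (1.33, -0.6, 0.36) − 0.1·(0.34, 0, -0.07) = (1.296, -0.6, 0.367)
Step 4: at (1.296, -0.6, 0.367), ∇f = (0.143, 0, -0.034) → (1.296, -0.6, 0.367) − 0.1·(0.143, 0, -0.034) = (1.2817, -0.6, 0.3704)

(1.2817, -0.6, 0.3704)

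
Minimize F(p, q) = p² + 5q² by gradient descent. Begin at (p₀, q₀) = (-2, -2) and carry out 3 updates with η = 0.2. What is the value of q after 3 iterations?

∇F = (2p, 10q)
(p₁, q₁) = (-2, -2) − 0.2·(-4, -20) = (-1.2, 2)
(p₂, q₂) = (-1.2, 2) − 0.2·(-2.4, 20) = (-0.72, -2)
(p₃, q₃) = (-0.72, -2) − 0.2·(-1.44, -20) = (-0.432, 2)
q = 2

2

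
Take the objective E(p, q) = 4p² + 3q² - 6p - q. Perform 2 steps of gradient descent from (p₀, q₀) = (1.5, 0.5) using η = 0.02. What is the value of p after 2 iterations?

1.2792

∇E = (8p - 6, 6q - 1)
(p₁, q₁) = (1.5, 0.5) − 0.02·(6, 2) = (1.38, 0.46)
(p₂, q₂) = (1.38, 0.46) − 0.02·(5.04, 1.76) = (1.2792, 0.4248)
p = 1.2792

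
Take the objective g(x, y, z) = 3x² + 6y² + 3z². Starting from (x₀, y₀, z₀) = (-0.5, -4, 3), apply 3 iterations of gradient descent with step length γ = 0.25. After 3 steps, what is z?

-0.375

∇g = (6x, 12y, 6z)
Step 1: at (-0.5, -4, 3), ∇g = (-3, -48, 18) → (-0.5, -4, 3) − 0.25·(-3, -48, 18) = (0.25, 8, -1.5)
Step 2: at (0.25, 8, -1.5), ∇g = (1.5, 96, -9) → (0.25, 8, -1.5) − 0.25·(1.5, 96, -9) = (-0.125, -16, 0.75)
Step 3: at (-0.125, -16, 0.75), ∇g = (-0.75, -192, 4.5) → (-0.125, -16, 0.75) − 0.25·(-0.75, -192, 4.5) = (0.0625, 32, -0.375)
z = -0.375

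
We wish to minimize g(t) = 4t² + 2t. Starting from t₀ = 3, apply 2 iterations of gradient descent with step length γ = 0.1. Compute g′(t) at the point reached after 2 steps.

1.04

g′(t) = 8t + 2
Step 1: g′(3) = 26; t₁ = 3 − 0.1·26 = 0.4
Step 2: g′(0.4) = 5.2; t₂ = 0.4 − 0.1·5.2 = -0.12
g′(t) at (-0.12) = 1.04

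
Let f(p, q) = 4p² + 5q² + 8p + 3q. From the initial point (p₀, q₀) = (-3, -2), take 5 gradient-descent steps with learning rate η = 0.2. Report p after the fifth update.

-0.84448

∇f = (8p + 8, 10q + 3)
(p₁, q₁) = (-3, -2) − 0.2·(-16, -17) = (0.2, 1.4)
(p₂, q₂) = (0.2, 1.4) − 0.2·(9.6, 17) = (-1.72, -2)
(p₃, q₃) = (-1.72, -2) − 0.2·(-5.76, -17) = (-0.568, 1.4)
(p₄, q₄) = (-0.568, 1.4) − 0.2·(3.456, 17) = (-1.2592, -2)
(p₅, q₅) = (-1.2592, -2) − 0.2·(-2.0736, -17) = (-0.84448, 1.4)
p = -0.84448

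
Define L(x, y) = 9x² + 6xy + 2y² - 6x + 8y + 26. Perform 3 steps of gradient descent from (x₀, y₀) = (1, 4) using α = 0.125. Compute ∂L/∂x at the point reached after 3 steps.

-150.1875

∇L = (18x + 6y - 6, 6x + 4y + 8)
(x₁, y₁) = (1, 4) − 0.125·(36, 30) = (-3.5, 0.25)
(x₂, y₂) = (-3.5, 0.25) − 0.125·(-67.5, -12) = (4.9375, 1.75)
(x₃, y₃) = (4.9375, 1.75) − 0.125·(93.375, 44.625) = (-6.734375, -3.828125)
∂L/∂x at (-6.734375, -3.828125) = -150.1875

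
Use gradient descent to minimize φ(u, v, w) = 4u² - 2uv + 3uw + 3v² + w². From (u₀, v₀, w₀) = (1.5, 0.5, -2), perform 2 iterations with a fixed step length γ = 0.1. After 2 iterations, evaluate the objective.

∇φ = (8u - 2v + 3w, -2u + 6v, 3u + 2w)
Step 1: at (1.5, 0.5, -2), ∇φ = (5, 0, 0.5) → (1.5, 0.5, -2) − 0.1·(5, 0, 0.5) = (1, 0.5, -2.05)
Step 2: at (1, 0.5, -2.05), ∇φ = (0.85, 1, -1.1) → (1, 0.5, -2.05) − 0.1·(0.85, 1, -1.1) = (0.915, 0.4, -1.94)
φ(0.915, 0.4, -1.94) = 1.5352

1.5352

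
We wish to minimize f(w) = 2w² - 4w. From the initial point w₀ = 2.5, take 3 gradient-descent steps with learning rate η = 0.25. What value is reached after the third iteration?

1

f′(w) = 4w - 4
Step 1: f′(2.5) = 6; w₁ = 2.5 − 0.25·6 = 1
Step 2: f′(1) = 0; w₂ = 1 − 0.25·0 = 1
Step 3: f′(1) = 0; w₃ = 1 − 0.25·0 = 1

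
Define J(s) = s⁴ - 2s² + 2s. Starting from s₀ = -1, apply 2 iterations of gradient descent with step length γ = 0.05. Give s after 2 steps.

J′(s) = 4s³ - 4s + 2
s₁ = -1 − 0.05·2 = -1.1
s₂ = -1.1 − 0.05·1.076 = -1.1538

-1.1538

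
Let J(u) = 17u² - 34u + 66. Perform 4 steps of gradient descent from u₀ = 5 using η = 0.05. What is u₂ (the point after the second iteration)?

J′(u) = 34u - 34
Step 1: J′(5) = 136; u₁ = 5 − 0.05·136 = -1.8
Step 2: J′(-1.8) = -95.2; u₂ = -1.8 − 0.05·(-95.2) = 2.96

2.96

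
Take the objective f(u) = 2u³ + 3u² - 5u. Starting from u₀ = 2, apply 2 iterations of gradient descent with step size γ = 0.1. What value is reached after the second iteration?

f′(u) = 6u² + 6u - 5
u₁ = 2 − 0.1·31 = -1.1
u₂ = -1.1 − 0.1·(-4.34) = -0.666

-0.666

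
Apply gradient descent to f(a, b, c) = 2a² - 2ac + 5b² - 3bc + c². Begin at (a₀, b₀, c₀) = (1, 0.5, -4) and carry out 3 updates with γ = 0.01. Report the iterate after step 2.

(0.7671, 0.18045, -3.7798)

∇f = (4a - 2c, 10b - 3c, -2a - 3b + 2c)
Step 1: at (1, 0.5, -4), ∇f = (12, 17, -11.5) → (1, 0.5, -4) − 0.01·(12, 17, -11.5) = (0.88, 0.33, -3.885)
Step 2: at (0.88, 0.33, -3.885), ∇f = (11.29, 14.955, -10.52) → (0.88, 0.33, -3.885) − 0.01·(11.29, 14.955, -10.52) = (0.7671, 0.18045, -3.7798)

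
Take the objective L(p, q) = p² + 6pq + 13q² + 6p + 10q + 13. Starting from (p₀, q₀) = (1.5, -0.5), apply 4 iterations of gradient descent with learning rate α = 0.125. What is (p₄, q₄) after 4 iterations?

∇L = (2p + 6q + 6, 6p + 26q + 10)
Step 1: at (1.5, -0.5), ∇L = (6, 6) → (1.5, -0.5) − 0.125·(6, 6) = (0.75, -1.25)
Step 2: at (0.75, -1.25), ∇L = (0, -18) → (0.75, -1.25) − 0.125·(0, -18) = (0.75, 1)
Step 3: at (0.75, 1), ∇L = (13.5, 40.5) → (0.75, 1) − 0.125·(13.5, 40.5) = (-0.9375, -4.0625)
Step 4: at (-0.9375, -4.0625), ∇L = (-20.25, -101.25) → (-0.9375, -4.0625) − 0.125·(-20.25, -101.25) = (1.59375, 8.59375)

(1.59375, 8.59375)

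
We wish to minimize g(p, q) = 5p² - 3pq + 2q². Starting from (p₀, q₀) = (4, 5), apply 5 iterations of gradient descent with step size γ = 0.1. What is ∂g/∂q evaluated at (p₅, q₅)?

3.12255

∇g = (10p - 3q, -3p + 4q)
Step 1: at (4, 5), ∇g = (25, 8) → (4, 5) − 0.1·(25, 8) = (1.5, 4.2)
Step 2: at (1.5, 4.2), ∇g = (2.4, 12.3) → (1.5, 4.2) − 0.1·(2.4, 12.3) = (1.26, 2.97)
Step 3: at (1.26, 2.97), ∇g = (3.69, 8.1) → (1.26, 2.97) − 0.1·(3.69, 8.1) = (0.891, 2.16)
Step 4: at (0.891, 2.16), ∇g = (2.43, 5.967) → (0.891, 2.16) − 0.1·(2.43, 5.967) = (0.648, 1.5633)
Step 5: at (0.648, 1.5633), ∇g = (1.7901, 4.3092) → (0.648, 1.5633) − 0.1·(1.7901, 4.3092) = (0.46899, 1.13238)
∂g/∂q at (0.46899, 1.13238) = 3.12255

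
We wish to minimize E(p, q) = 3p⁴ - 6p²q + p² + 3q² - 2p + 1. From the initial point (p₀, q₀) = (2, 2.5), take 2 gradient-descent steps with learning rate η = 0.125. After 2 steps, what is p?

14.4296875

∇E = (12p³ - 12pq + 2p - 2, -6p² + 6q)
(p₁, q₁) = (2, 2.5) − 0.125·(38, -9) = (-2.75, 3.625)
(p₂, q₂) = (-2.75, 3.625) − 0.125·(-137.4375, -23.625) = (14.4296875, 6.578125)
p = 14.4296875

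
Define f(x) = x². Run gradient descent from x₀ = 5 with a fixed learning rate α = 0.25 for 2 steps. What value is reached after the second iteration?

1.25

f′(x) = 2x
x₁ = 5 − 0.25·10 = 2.5
x₂ = 2.5 − 0.25·5 = 1.25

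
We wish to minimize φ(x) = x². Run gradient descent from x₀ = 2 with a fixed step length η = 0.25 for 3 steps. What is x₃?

0.25

φ′(x) = 2x
Step 1: φ′(2) = 4; x₁ = 2 − 0.25·4 = 1
Step 2: φ′(1) = 2; x₂ = 1 − 0.25·2 = 0.5
Step 3: φ′(0.5) = 1; x₃ = 0.5 − 0.25·1 = 0.25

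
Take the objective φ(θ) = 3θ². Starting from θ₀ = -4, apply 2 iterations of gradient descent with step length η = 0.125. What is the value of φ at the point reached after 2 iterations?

0.1875

φ′(θ) = 6θ
Step 1: φ′(-4) = -24; θ₁ = -4 − 0.125·(-24) = -1
Step 2: φ′(-1) = -6; θ₂ = -1 − 0.125·(-6) = -0.25
φ(-0.25) = 0.1875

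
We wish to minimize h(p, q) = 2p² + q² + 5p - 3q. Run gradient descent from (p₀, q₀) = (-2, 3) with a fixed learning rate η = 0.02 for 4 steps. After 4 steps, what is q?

∇h = (4p + 5, 2q - 3)
Step 1: at (-2, 3), ∇h = (-3, 3) → (-2, 3) − 0.02·(-3, 3) = (-1.94, 2.94)
Step 2: at (-1.94, 2.94), ∇h = (-2.76, 2.88) → (-1.94, 2.94) − 0.02·(-2.76, 2.88) = (-1.8848, 2.8824)
Step 3: at (-1.8848, 2.8824), ∇h = (-2.5392, 2.7648) → (-1.8848, 2.8824) − 0.02·(-2.5392, 2.7648) = (-1.834016, 2.827104)
Step 4: at (-1.834016, 2.827104), ∇h = (-2.336064, 2.654208) → (-1.834016, 2.827104) − 0.02·(-2.336064, 2.654208) = (-1.78729472, 2.77401984)
q = 2.77401984

2.77401984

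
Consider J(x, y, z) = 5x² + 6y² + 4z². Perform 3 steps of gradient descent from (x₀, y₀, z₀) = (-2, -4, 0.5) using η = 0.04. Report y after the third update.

-0.562432

∇J = (10x, 12y, 8z)
(x₁, y₁, z₁) = (-2, -4, 0.5) − 0.04·(-20, -48, 4) = (-1.2, -2.08, 0.34)
(x₂, y₂, z₂) = (-1.2, -2.08, 0.34) − 0.04·(-12, -24.96, 2.72) = (-0.72, -1.0816, 0.2312)
(x₃, y₃, z₃) = (-0.72, -1.0816, 0.2312) − 0.04·(-7.2, -12.9792, 1.8496) = (-0.432, -0.562432, 0.157216)
y = -0.562432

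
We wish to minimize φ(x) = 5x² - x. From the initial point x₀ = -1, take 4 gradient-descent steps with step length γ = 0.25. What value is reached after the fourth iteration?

-5.46875

φ′(x) = 10x - 1
x₁ = -1 − 0.25·(-11) = 1.75
x₂ = 1.75 − 0.25·16.5 = -2.375
x₃ = -2.375 − 0.25·(-24.75) = 3.8125
x₄ = 3.8125 − 0.25·37.125 = -5.46875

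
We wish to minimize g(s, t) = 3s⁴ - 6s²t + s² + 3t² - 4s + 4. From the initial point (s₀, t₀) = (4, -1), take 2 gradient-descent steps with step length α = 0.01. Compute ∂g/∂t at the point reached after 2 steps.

∇g = (12s³ - 12st + 2s - 4, -6s² + 6t)
(s₁, t₁) = (4, -1) − 0.01·(820, -102) = (-4.2, 0.02)
(s₂, t₂) = (-4.2, 0.02) − 0.01·(-900.448, -105.72) = (4.80448, 1.0772)
∂g/∂t at (4.80448, 1.0772) = -132.0349684224

-132.0349684224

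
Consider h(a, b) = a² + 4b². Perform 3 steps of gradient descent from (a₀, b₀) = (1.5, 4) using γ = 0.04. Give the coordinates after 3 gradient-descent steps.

(1.168032, 1.257728)

∇h = (2a, 8b)
(a₁, b₁) = (1.5, 4) − 0.04·(3, 32) = (1.38, 2.72)
(a₂, b₂) = (1.38, 2.72) − 0.04·(2.76, 21.76) = (1.2696, 1.8496)
(a₃, b₃) = (1.2696, 1.8496) − 0.04·(2.5392, 14.7968) = (1.168032, 1.257728)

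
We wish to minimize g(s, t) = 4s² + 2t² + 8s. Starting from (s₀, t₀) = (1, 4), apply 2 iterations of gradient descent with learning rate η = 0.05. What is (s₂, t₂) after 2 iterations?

(-0.28, 2.56)

∇g = (8s + 8, 4t)
(s₁, t₁) = (1, 4) − 0.05·(16, 16) = (0.2, 3.2)
(s₂, t₂) = (0.2, 3.2) − 0.05·(9.6, 12.8) = (-0.28, 2.56)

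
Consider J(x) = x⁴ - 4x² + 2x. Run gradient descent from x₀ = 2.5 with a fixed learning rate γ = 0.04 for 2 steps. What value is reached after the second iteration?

J′(x) = 4x³ - 8x + 2
Step 1: J′(2.5) = 44.5; x₁ = 2.5 − 0.04·44.5 = 0.72
Step 2: J′(0.72) = -2.267008; x₂ = 0.72 − 0.04·(-2.267008) = 0.81068032

0.81068032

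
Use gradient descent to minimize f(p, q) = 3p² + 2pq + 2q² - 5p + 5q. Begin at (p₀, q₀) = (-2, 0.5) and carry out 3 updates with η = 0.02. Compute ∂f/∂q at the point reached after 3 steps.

∇f = (6p + 2q - 5, 2p + 4q + 5)
Step 1: at (-2, 0.5), ∇f = (-16, 3) → (-2, 0.5) − 0.02·(-16, 3) = (-1.68, 0.44)
Step 2: at (-1.68, 0.44), ∇f = (-14.2, 3.4) → (-1.68, 0.44) − 0.02·(-14.2, 3.4) = (-1.396, 0.372)
Step 3: at (-1.396, 0.372), ∇f = (-12.632, 3.696) → (-1.396, 0.372) − 0.02·(-12.632, 3.696) = (-1.14336, 0.29808)
∂f/∂q at (-1.14336, 0.29808) = 3.9056

3.9056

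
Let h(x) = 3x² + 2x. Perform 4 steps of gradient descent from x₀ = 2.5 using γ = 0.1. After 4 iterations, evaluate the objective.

-0.31755008

h′(x) = 6x + 2
x₁ = 2.5 − 0.1·17 = 0.8
x₂ = 0.8 − 0.1·6.8 = 0.12
x₃ = 0.12 − 0.1·2.72 = -0.152
x₄ = -0.152 − 0.1·1.088 = -0.2608
h(-0.2608) = -0.31755008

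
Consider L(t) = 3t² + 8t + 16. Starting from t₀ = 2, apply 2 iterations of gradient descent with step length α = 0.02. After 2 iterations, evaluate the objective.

30.656512

L′(t) = 6t + 8
t₁ = 2 − 0.02·20 = 1.6
t₂ = 1.6 − 0.02·17.6 = 1.248
L(1.248) = 30.656512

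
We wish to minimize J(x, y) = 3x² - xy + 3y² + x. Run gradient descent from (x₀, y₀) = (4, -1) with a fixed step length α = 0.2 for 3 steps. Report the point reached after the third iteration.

(-0.336, 0.136)

∇J = (6x - y + 1, -x + 6y)
(x₁, y₁) = (4, -1) − 0.2·(26, -10) = (-1.2, 1)
(x₂, y₂) = (-1.2, 1) − 0.2·(-7.2, 7.2) = (0.24, -0.44)
(x₃, y₃) = (0.24, -0.44) − 0.2·(2.88, -2.88) = (-0.336, 0.136)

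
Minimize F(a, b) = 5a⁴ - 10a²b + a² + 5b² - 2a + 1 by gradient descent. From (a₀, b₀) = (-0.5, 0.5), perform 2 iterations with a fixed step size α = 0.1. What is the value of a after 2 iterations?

∇F = (20a³ - 20ab + 2a - 2, -10a² + 10b)
(a₁, b₁) = (-0.5, 0.5) − 0.1·(-0.5, 2.5) = (-0.45, 0.25)
(a₂, b₂) = (-0.45, 0.25) − 0.1·(-2.4725, 0.475) = (-0.20275, 0.2025)
a = -0.20275

-0.20275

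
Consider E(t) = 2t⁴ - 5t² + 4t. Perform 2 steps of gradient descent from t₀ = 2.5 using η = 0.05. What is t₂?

E′(t) = 8t³ - 10t + 4
t₁ = 2.5 − 0.05·104 = -2.7
t₂ = -2.7 − 0.05·(-126.464) = 3.6232

3.6232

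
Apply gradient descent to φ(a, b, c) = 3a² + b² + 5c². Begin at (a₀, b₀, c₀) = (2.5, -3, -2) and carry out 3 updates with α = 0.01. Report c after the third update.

∇φ = (6a, 2b, 10c)
Step 1: at (2.5, -3, -2), ∇φ = (15, -6, -20) → (2.5, -3, -2) − 0.01·(15, -6, -20) = (2.35, -2.94, -1.8)
Step 2: at (2.35, -2.94, -1.8), ∇φ = (14.1, -5.88, -18) → (2.35, -2.94, -1.8) − 0.01·(14.1, -5.88, -18) = (2.209, -2.8812, -1.62)
Step 3: at (2.209, -2.8812, -1.62), ∇φ = (13.254, -5.7624, -16.2) → (2.209, -2.8812, -1.62) − 0.01·(13.254, -5.7624, -16.2) = (2.07646, -2.823576, -1.458)
c = -1.458

-1.458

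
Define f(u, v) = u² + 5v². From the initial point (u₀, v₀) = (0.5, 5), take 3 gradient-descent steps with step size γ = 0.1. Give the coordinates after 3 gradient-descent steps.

∇f = (2u, 10v)
(u₁, v₁) = (0.5, 5) − 0.1·(1, 50) = (0.4, 0)
(u₂, v₂) = (0.4, 0) − 0.1·(0.8, 0) = (0.32, 0)
(u₃, v₃) = (0.32, 0) − 0.1·(0.64, 0) = (0.256, 0)

(0.256, 0)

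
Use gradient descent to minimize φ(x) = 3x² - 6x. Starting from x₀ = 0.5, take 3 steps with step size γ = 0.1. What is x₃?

0.968

φ′(x) = 6x - 6
Step 1: φ′(0.5) = -3; x₁ = 0.5 − 0.1·(-3) = 0.8
Step 2: φ′(0.8) = -1.2; x₂ = 0.8 − 0.1·(-1.2) = 0.92
Step 3: φ′(0.92) = -0.48; x₃ = 0.92 − 0.1·(-0.48) = 0.968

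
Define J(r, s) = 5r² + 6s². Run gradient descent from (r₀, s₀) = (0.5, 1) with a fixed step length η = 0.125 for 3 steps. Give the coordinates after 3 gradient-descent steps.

∇J = (10r, 12s)
(r₁, s₁) = (0.5, 1) − 0.125·(5, 12) = (-0.125, -0.5)
(r₂, s₂) = (-0.125, -0.5) − 0.125·(-1.25, -6) = (0.03125, 0.25)
(r₃, s₃) = (0.03125, 0.25) − 0.125·(0.3125, 3) = (-0.0078125, -0.125)

(-0.0078125, -0.125)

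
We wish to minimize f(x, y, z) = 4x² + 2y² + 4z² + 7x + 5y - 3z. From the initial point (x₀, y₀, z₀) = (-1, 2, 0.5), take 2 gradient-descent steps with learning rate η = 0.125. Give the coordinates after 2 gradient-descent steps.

∇f = (8x + 7, 4y + 5, 8z - 3)
Step 1: at (-1, 2, 0.5), ∇f = (-1, 13, 1) → (-1, 2, 0.5) − 0.125·(-1, 13, 1) = (-0.875, 0.375, 0.375)
Step 2: at (-0.875, 0.375, 0.375), ∇f = (0, 6.5, 0) → (-0.875, 0.375, 0.375) − 0.125·(0, 6.5, 0) = (-0.875, -0.4375, 0.375)

(-0.875, -0.4375, 0.375)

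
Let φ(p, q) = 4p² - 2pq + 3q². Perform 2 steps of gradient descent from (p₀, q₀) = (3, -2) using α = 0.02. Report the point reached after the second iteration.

(1.984, -1.3456)

∇φ = (8p - 2q, -2p + 6q)
(p₁, q₁) = (3, -2) − 0.02·(28, -18) = (2.44, -1.64)
(p₂, q₂) = (2.44, -1.64) − 0.02·(22.8, -14.72) = (1.984, -1.3456)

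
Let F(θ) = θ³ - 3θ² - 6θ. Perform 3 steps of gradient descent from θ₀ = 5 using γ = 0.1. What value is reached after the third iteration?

2.5987973

F′(θ) = 3θ² - 6θ - 6
θ₁ = 5 − 0.1·39 = 1.1
θ₂ = 1.1 − 0.1·(-8.97) = 1.997
θ₃ = 1.997 − 0.1·(-6.017973) = 2.5987973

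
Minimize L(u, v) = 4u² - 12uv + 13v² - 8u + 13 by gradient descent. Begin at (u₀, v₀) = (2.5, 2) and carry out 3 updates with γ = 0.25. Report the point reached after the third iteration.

∇L = (8u - 12v - 8, -12u + 26v)
Step 1: at (2.5, 2), ∇L = (-12, 22) → (2.5, 2) − 0.25·(-12, 22) = (5.5, -3.5)
Step 2: at (5.5, -3.5), ∇L = (78, -157) → (5.5, -3.5) − 0.25·(78, -157) = (-14, 35.75)
Step 3: at (-14, 35.75), ∇L = (-549, 1097.5) → (-14, 35.75) − 0.25·(-549, 1097.5) = (123.25, -238.625)

(123.25, -238.625)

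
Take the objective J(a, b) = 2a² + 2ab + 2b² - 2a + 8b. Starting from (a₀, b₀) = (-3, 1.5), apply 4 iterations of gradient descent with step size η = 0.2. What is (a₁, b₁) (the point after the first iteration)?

(-0.8, -0.1)

∇J = (4a + 2b - 2, 2a + 4b + 8)
Step 1: at (-3, 1.5), ∇J = (-11, 8) → (-3, 1.5) − 0.2·(-11, 8) = (-0.8, -0.1)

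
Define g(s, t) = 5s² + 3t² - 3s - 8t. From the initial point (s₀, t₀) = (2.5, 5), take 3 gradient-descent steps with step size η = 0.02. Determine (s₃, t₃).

∇g = (10s - 3, 6t - 8)
(s₁, t₁) = (2.5, 5) − 0.02·(22, 22) = (2.06, 4.56)
(s₂, t₂) = (2.06, 4.56) − 0.02·(17.6, 19.36) = (1.708, 4.1728)
(s₃, t₃) = (1.708, 4.1728) − 0.02·(14.08, 17.0368) = (1.4264, 3.832064)

(1.4264, 3.832064)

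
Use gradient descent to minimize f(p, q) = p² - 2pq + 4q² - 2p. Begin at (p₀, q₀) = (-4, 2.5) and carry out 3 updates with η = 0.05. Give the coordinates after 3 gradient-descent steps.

∇f = (2p - 2q - 2, -2p + 8q)
(p₁, q₁) = (-4, 2.5) − 0.05·(-15, 28) = (-3.25, 1.1)
(p₂, q₂) = (-3.25, 1.1) − 0.05·(-10.7, 15.3) = (-2.715, 0.335)
(p₃, q₃) = (-2.715, 0.335) − 0.05·(-8.1, 8.11) = (-2.31, -0.0705)

(-2.31, -0.0705)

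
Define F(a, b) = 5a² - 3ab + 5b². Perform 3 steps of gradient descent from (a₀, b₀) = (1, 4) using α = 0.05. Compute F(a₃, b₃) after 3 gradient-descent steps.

3.353345734375

∇F = (10a - 3b, -3a + 10b)
Step 1: at (1, 4), ∇F = (-2, 37) → (1, 4) − 0.05·(-2, 37) = (1.1, 2.15)
Step 2: at (1.1, 2.15), ∇F = (4.55, 18.2) → (1.1, 2.15) − 0.05·(4.55, 18.2) = (0.8725, 1.24)
Step 3: at (0.8725, 1.24), ∇F = (5.005, 9.7825) → (0.8725, 1.24) − 0.05·(5.005, 9.7825) = (0.62225, 0.750875)
F(0.62225, 0.750875) = 3.353345734375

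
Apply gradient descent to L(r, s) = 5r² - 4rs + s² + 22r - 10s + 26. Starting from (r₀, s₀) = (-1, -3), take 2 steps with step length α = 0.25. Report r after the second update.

∇L = (10r - 4s + 22, -4r + 2s - 10)
Step 1: at (-1, -3), ∇L = (24, -12) → (-1, -3) − 0.25·(24, -12) = (-7, 0)
Step 2: at (-7, 0), ∇L = (-48, 18) → (-7, 0) − 0.25·(-48, 18) = (5, -4.5)
r = 5

5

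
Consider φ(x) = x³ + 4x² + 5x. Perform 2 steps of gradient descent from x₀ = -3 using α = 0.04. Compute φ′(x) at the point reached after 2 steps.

17.629428088832

φ′(x) = 3x² + 8x + 5
Step 1: φ′(-3) = 8; x₁ = -3 − 0.04·8 = -3.32
Step 2: φ′(-3.32) = 11.5072; x₂ = -3.32 − 0.04·11.5072 = -3.780288
φ′(x) at (-3.780288) = 17.629428088832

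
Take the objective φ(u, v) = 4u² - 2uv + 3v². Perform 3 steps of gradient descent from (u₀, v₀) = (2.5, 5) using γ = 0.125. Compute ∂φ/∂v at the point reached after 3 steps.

∇φ = (8u - 2v, -2u + 6v)
Step 1: at (2.5, 5), ∇φ = (10, 25) → (2.5, 5) − 0.125·(10, 25) = (1.25, 1.875)
Step 2: at (1.25, 1.875), ∇φ = (6.25, 8.75) → (1.25, 1.875) − 0.125·(6.25, 8.75) = (0.46875, 0.78125)
Step 3: at (0.46875, 0.78125), ∇φ = (2.1875, 3.75) → (0.46875, 0.78125) − 0.125·(2.1875, 3.75) = (0.1953125, 0.3125)
∂φ/∂v at (0.1953125, 0.3125) = 1.484375

1.484375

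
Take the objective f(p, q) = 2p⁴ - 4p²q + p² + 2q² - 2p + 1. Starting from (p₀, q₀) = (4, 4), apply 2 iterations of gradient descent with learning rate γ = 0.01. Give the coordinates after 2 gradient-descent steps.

(0.15376, 4.3012)

∇f = (8p³ - 8pq + 2p - 2, -4p² + 4q)
(p₁, q₁) = (4, 4) − 0.01·(390, -48) = (0.1, 4.48)
(p₂, q₂) = (0.1, 4.48) − 0.01·(-5.376, 17.88) = (0.15376, 4.3012)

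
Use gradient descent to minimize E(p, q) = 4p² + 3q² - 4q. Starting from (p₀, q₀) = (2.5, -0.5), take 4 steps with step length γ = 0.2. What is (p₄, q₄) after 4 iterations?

(0.324, 0.6648)

∇E = (8p, 6q - 4)
Step 1: at (2.5, -0.5), ∇E = (20, -7) → (2.5, -0.5) − 0.2·(20, -7) = (-1.5, 0.9)
Step 2: at (-1.5, 0.9), ∇E = (-12, 1.4) → (-1.5, 0.9) − 0.2·(-12, 1.4) = (0.9, 0.62)
Step 3: at (0.9, 0.62), ∇E = (7.2, -0.28) → (0.9, 0.62) − 0.2·(7.2, -0.28) = (-0.54, 0.676)
Step 4: at (-0.54, 0.676), ∇E = (-4.32, 0.056) → (-0.54, 0.676) − 0.2·(-4.32, 0.056) = (0.324, 0.6648)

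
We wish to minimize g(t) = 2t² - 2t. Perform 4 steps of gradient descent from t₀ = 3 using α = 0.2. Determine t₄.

0.504

g′(t) = 4t - 2
Step 1: g′(3) = 10; t₁ = 3 − 0.2·10 = 1
Step 2: g′(1) = 2; t₂ = 1 − 0.2·2 = 0.6
Step 3: g′(0.6) = 0.4; t₃ = 0.6 − 0.2·0.4 = 0.52
Step 4: g′(0.52) = 0.08; t₄ = 0.52 − 0.2·0.08 = 0.504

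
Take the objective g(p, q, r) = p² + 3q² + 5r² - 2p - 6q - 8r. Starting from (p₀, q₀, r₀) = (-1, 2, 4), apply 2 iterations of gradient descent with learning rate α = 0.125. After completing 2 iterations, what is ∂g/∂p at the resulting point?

∇g = (2p - 2, 6q - 6, 10r - 8)
(p₁, q₁, r₁) = (-1, 2, 4) − 0.125·(-4, 6, 32) = (-0.5, 1.25, 0)
(p₂, q₂, r₂) = (-0.5, 1.25, 0) − 0.125·(-3, 1.5, -8) = (-0.125, 1.0625, 1)
∂g/∂p at (-0.125, 1.0625, 1) = -2.25

-2.25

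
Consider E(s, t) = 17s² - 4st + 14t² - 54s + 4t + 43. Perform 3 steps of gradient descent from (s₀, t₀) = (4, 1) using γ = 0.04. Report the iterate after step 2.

∇E = (34s - 4t - 54, -4s + 28t + 4)
(s₁, t₁) = (4, 1) − 0.04·(78, 16) = (0.88, 0.36)
(s₂, t₂) = (0.88, 0.36) − 0.04·(-25.52, 10.56) = (1.9008, -0.0624)

(1.9008, -0.0624)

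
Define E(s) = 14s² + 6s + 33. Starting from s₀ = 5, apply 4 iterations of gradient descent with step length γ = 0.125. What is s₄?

E′(s) = 28s + 6
s₁ = 5 − 0.125·146 = -13.25
s₂ = -13.25 − 0.125·(-365) = 32.375
s₃ = 32.375 − 0.125·912.5 = -81.6875
s₄ = -81.6875 − 0.125·(-2281.25) = 203.46875

203.46875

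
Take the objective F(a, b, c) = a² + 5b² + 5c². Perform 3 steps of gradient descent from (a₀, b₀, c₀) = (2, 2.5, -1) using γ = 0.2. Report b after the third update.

-2.5

∇F = (2a, 10b, 10c)
(a₁, b₁, c₁) = (2, 2.5, -1) − 0.2·(4, 25, -10) = (1.2, -2.5, 1)
(a₂, b₂, c₂) = (1.2, -2.5, 1) − 0.2·(2.4, -25, 10) = (0.72, 2.5, -1)
(a₃, b₃, c₃) = (0.72, 2.5, -1) − 0.2·(1.44, 25, -10) = (0.432, -2.5, 1)
b = -2.5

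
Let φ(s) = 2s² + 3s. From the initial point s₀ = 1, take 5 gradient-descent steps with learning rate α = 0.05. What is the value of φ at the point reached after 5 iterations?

φ′(s) = 4s + 3
s₁ = 1 − 0.05·7 = 0.65
s₂ = 0.65 − 0.05·5.6 = 0.37
s₃ = 0.37 − 0.05·4.48 = 0.146
s₄ = 0.146 − 0.05·3.584 = -0.0332
s₅ = -0.0332 − 0.05·2.8672 = -0.17656
φ(-0.17656) = -0.4673331328

-0.4673331328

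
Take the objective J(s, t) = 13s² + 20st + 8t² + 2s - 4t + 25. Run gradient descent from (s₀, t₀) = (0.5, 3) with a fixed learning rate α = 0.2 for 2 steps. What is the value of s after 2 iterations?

∇J = (26s + 20t + 2, 20s + 16t - 4)
Step 1: at (0.5, 3), ∇J = (75, 54) → (0.5, 3) − 0.2·(75, 54) = (-14.5, -7.8)
Step 2: at (-14.5, -7.8), ∇J = (-531, -418.8) → (-14.5, -7.8) − 0.2·(-531, -418.8) = (91.7, 75.96)
s = 91.7

91.7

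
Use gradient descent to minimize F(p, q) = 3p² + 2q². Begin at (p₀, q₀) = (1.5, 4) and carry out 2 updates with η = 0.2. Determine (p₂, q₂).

(0.06, 0.16)

∇F = (6p, 4q)
Step 1: at (1.5, 4), ∇F = (9, 16) → (1.5, 4) − 0.2·(9, 16) = (-0.3, 0.8)
Step 2: at (-0.3, 0.8), ∇F = (-1.8, 3.2) → (-0.3, 0.8) − 0.2·(-1.8, 3.2) = (0.06, 0.16)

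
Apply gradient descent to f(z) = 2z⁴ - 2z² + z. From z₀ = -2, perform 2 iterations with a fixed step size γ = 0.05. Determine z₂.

0.68125

f′(z) = 8z³ - 4z + 1
z₁ = -2 − 0.05·(-55) = 0.75
z₂ = 0.75 − 0.05·1.375 = 0.68125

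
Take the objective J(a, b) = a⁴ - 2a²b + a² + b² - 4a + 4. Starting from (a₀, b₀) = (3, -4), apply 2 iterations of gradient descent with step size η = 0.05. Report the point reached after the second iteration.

∇J = (4a³ - 4ab + 2a - 4, -2a² + 2b)
(a₁, b₁) = (3, -4) − 0.05·(158, -26) = (-4.9, -2.7)
(a₂, b₂) = (-4.9, -2.7) − 0.05·(-537.316, -53.42) = (21.9658, -0.029)

(21.9658, -0.029)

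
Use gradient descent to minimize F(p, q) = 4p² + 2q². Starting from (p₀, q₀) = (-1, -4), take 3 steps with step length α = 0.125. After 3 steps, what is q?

-0.5

∇F = (8p, 4q)
Step 1: at (-1, -4), ∇F = (-8, -16) → (-1, -4) − 0.125·(-8, -16) = (0, -2)
Step 2: at (0, -2), ∇F = (0, -8) → (0, -2) − 0.125·(0, -8) = (0, -1)
Step 3: at (0, -1), ∇F = (0, -4) → (0, -1) − 0.125·(0, -4) = (0, -0.5)
q = -0.5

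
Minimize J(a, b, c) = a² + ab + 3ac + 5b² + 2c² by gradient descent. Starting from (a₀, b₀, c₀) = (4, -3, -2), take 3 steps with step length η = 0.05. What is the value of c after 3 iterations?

-2.503

∇J = (2a + b + 3c, a + 10b, 3a + 4c)
(a₁, b₁, c₁) = (4, -3, -2) − 0.05·(-1, -26, 4) = (4.05, -1.7, -2.2)
(a₂, b₂, c₂) = (4.05, -1.7, -2.2) − 0.05·(-0.2, -12.95, 3.35) = (4.06, -1.0525, -2.3675)
(a₃, b₃, c₃) = (4.06, -1.0525, -2.3675) − 0.05·(-0.035, -6.465, 2.71) = (4.06175, -0.72925, -2.503)
c = -2.503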